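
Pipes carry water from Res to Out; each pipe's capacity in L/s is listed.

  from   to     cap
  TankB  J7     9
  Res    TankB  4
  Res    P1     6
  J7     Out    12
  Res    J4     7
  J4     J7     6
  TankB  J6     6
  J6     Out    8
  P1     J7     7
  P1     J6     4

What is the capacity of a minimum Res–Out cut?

16

Augment Res→J4→J7→Out: bottleneck 6, flow now 6.
Augment Res→TankB→J7→Out: bottleneck 4, flow now 10.
Augment Res→P1→J7→Out: bottleneck 2, flow now 12.
Augment Res→P1→J6→Out: bottleneck 4, flow now 16.
No augmenting path remains; maximum flow = 16.
By max-flow min-cut, the minimum cut capacity equals the max flow.
In the residual graph, reachable from Res: {Res, J4}.
Min-cut edges: Res→TankB (4), Res→P1 (6), J4→J7 (6); capacity 4 + 6 + 6 = 16.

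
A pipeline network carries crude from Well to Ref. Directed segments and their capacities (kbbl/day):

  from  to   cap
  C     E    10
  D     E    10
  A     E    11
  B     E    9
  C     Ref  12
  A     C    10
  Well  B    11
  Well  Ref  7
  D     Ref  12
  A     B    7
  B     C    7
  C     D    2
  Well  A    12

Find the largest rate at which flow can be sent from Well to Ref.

21

Augment Well→Ref: bottleneck 7, flow now 7.
Augment Well→A→C→Ref: bottleneck 10, flow now 17.
Augment Well→B→C→Ref: bottleneck 2, flow now 19.
Augment Well→B→C→D→Ref: bottleneck 2, flow now 21.
No augmenting path remains; maximum flow = 21.
In the residual graph, reachable from Well: {Well, A, B, C, E}.
Min-cut edges: Well→Ref (7), C→D (2), C→Ref (12); capacity 7 + 2 + 12 = 21.
This cut is saturated, so no flow can exceed 21.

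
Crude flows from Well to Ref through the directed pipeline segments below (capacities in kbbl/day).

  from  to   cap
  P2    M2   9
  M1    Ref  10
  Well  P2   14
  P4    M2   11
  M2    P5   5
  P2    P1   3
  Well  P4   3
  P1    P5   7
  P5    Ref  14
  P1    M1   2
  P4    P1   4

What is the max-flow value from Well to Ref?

11

Augment Well→P4→M2→P5→Ref: bottleneck 3, flow now 3.
Augment Well→P2→M2→P5→Ref: bottleneck 2, flow now 5.
Augment Well→P2→P1→M1→Ref: bottleneck 2, flow now 7.
Augment Well→P2→P1→P5→Ref: bottleneck 1, flow now 8.
Augment Well→P2→M2→P4→P1→P5→Ref: bottleneck 3, flow now 11. (uses reverse residual edge)
No augmenting path remains; maximum flow = 11.
In the residual graph, reachable from Well: {Well, P2, M2}.
Min-cut edges: Well→P4 (3), P2→P1 (3), M2→P5 (5); capacity 3 + 3 + 5 = 11.
This cut is saturated, so no flow can exceed 11.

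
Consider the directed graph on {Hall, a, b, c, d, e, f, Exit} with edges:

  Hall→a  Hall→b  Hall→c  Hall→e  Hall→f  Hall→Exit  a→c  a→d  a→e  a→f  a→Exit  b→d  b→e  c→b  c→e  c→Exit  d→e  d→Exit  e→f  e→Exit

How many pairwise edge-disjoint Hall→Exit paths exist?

Assign every edge capacity 1; by Menger, the answer equals the max flow.
Path Hall→Exit (+1); total 1.
Path Hall→a→Exit (+1); total 2.
Path Hall→c→Exit (+1); total 3.
Path Hall→e→Exit (+1); total 4.
Path Hall→b→d→Exit (+1); total 5.
No residual Hall→Exit path; max flow = 5.
Certifying cut of size 5: {Hall→Exit, Hall→a, Hall→b, Hall→c, Hall→e}.

5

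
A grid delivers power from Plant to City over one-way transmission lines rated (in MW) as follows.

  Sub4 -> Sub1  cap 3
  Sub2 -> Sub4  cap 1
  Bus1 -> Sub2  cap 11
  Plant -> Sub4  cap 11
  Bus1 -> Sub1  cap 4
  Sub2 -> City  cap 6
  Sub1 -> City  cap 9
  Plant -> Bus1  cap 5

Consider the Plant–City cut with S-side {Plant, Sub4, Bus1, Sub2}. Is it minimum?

Given cut capacity: 3 + 4 + 6 = 13.
Augment Plant→Sub4→Sub1→City: bottleneck 3, flow now 3.
Augment Plant→Bus1→Sub2→City: bottleneck 5, flow now 8.
No augmenting path remains; maximum flow = 8.
In the residual graph, reachable from Plant: {Plant, Sub4}.
Min-cut edges: Plant→Bus1 (5), Sub4→Sub1 (3); capacity 5 + 3 = 8.
Cut capacity 13 exceeds the max flow 8, so it is not minimum.

No — its capacity is 13, but the minimum cut has capacity 8.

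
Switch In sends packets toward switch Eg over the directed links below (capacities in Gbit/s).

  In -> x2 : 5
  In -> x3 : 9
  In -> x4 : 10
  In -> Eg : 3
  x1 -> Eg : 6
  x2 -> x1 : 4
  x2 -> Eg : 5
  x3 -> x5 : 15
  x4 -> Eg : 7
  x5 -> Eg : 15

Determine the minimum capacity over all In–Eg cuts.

Augment In→Eg: bottleneck 3, flow now 3.
Augment In→x2→Eg: bottleneck 5, flow now 8.
Augment In→x4→Eg: bottleneck 7, flow now 15.
Augment In→x3→x5→Eg: bottleneck 9, flow now 24.
No augmenting path remains; maximum flow = 24.
By max-flow min-cut, the minimum cut capacity equals the max flow.
In the residual graph, reachable from In: {In, x4}.
Min-cut edges: In→x2 (5), In→x3 (9), In→Eg (3), x4→Eg (7); capacity 5 + 9 + 3 + 7 = 24.

24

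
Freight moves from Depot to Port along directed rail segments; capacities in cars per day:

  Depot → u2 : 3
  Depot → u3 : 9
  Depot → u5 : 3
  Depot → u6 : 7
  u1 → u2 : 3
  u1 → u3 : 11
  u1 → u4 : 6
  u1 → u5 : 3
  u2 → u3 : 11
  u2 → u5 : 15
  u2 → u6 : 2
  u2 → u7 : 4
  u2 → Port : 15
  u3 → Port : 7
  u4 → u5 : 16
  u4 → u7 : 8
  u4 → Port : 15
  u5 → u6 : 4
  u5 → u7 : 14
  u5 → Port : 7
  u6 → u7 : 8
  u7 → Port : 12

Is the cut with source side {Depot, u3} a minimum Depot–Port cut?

Yes — it is a minimum cut (capacity 20).

Given cut capacity: 3 + 3 + 7 + 7 = 20.
Augment Depot→u2→Port: bottleneck 3, flow now 3.
Augment Depot→u3→Port: bottleneck 7, flow now 10.
Augment Depot→u5→Port: bottleneck 3, flow now 13.
Augment Depot→u6→u7→Port: bottleneck 7, flow now 20.
No augmenting path remains; maximum flow = 20.
Cut capacity 20 equals the max flow, so it is a minimum cut.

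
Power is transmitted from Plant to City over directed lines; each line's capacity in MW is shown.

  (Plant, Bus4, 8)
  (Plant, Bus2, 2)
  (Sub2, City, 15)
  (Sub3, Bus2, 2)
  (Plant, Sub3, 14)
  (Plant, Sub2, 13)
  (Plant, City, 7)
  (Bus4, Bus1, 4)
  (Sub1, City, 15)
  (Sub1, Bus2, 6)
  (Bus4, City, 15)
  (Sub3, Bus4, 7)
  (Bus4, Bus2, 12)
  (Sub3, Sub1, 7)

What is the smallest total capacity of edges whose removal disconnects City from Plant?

Augment Plant→City: bottleneck 7, flow now 7.
Augment Plant→Bus4→City: bottleneck 8, flow now 15.
Augment Plant→Sub2→City: bottleneck 13, flow now 28.
Augment Plant→Sub3→Sub1→City: bottleneck 7, flow now 35.
Augment Plant→Sub3→Bus4→City: bottleneck 7, flow now 42.
No augmenting path remains; maximum flow = 42.
By max-flow min-cut, the minimum cut capacity equals the max flow.
In the residual graph, reachable from Plant: {Plant, Bus2}.
Min-cut edges: Plant→Sub3 (14), Plant→Bus4 (8), Plant→Sub2 (13), Plant→City (7); capacity 14 + 8 + 13 + 7 = 42.

42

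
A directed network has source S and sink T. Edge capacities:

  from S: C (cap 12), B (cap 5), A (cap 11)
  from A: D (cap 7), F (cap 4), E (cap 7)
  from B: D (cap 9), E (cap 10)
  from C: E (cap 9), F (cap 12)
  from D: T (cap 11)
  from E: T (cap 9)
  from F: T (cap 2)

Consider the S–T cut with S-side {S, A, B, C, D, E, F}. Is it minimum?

Yes — it is a minimum cut (capacity 22).

Given cut capacity: 11 + 9 + 2 = 22.
Augment S→A→D→T: bottleneck 7, flow now 7.
Augment S→A→E→T: bottleneck 4, flow now 11.
Augment S→B→D→T: bottleneck 4, flow now 15.
Augment S→B→E→T: bottleneck 1, flow now 16.
Augment S→C→E→T: bottleneck 4, flow now 20.
Augment S→C→F→T: bottleneck 2, flow now 22.
No augmenting path remains; maximum flow = 22.
Cut capacity 22 equals the max flow, so it is a minimum cut.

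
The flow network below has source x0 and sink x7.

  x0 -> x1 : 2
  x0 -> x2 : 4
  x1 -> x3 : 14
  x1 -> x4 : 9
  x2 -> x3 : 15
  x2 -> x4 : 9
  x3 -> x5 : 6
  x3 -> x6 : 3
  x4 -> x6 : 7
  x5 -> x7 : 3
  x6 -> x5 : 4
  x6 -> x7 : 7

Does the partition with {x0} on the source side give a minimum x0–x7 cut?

Given cut capacity: 2 + 4 = 6.
Augment x0→x1→x3→x5→x7: bottleneck 2, flow now 2.
Augment x0→x2→x3→x5→x7: bottleneck 1, flow now 3.
Augment x0→x2→x3→x6→x7: bottleneck 3, flow now 6.
No augmenting path remains; maximum flow = 6.
Cut capacity 6 equals the max flow, so it is a minimum cut.

Yes — it is a minimum cut (capacity 6).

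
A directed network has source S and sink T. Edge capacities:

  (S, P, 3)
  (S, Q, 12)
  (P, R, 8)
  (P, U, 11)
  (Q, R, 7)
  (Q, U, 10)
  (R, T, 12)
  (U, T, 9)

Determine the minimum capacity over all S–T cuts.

15

Augment S→P→R→T: bottleneck 3, flow now 3.
Augment S→Q→R→T: bottleneck 7, flow now 10.
Augment S→Q→U→T: bottleneck 5, flow now 15.
No augmenting path remains; maximum flow = 15.
By max-flow min-cut, the minimum cut capacity equals the max flow.
In the residual graph, reachable from S: {S}.
Min-cut edges: S→P (3), S→Q (12); capacity 3 + 12 = 15.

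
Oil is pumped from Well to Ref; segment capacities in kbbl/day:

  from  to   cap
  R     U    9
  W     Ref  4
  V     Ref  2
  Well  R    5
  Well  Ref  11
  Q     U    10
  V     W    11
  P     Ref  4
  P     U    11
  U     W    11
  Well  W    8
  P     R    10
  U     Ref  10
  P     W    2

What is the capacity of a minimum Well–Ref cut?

20

Augment Well→Ref: bottleneck 11, flow now 11.
Augment Well→W→Ref: bottleneck 4, flow now 15.
Augment Well→R→U→Ref: bottleneck 5, flow now 20.
No augmenting path remains; maximum flow = 20.
By max-flow min-cut, the minimum cut capacity equals the max flow.
In the residual graph, reachable from Well: {Well, W}.
Min-cut edges: Well→R (5), Well→Ref (11), W→Ref (4); capacity 5 + 11 + 4 = 20.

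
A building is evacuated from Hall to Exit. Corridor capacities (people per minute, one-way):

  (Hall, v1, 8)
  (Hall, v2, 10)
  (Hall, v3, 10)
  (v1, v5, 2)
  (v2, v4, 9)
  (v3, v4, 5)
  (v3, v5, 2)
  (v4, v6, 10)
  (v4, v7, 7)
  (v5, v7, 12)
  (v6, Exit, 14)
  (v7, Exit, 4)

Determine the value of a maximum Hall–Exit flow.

Augment Hall→v1→v5→v7→Exit: bottleneck 2, flow now 2.
Augment Hall→v2→v4→v6→Exit: bottleneck 9, flow now 11.
Augment Hall→v3→v4→v6→Exit: bottleneck 1, flow now 12.
Augment Hall→v3→v4→v7→Exit: bottleneck 2, flow now 14.
No augmenting path remains; maximum flow = 14.
In the residual graph, reachable from Hall: {Hall, v1, v2, v3, v4, v5, v7}.
Min-cut edges: v4→v6 (10), v7→Exit (4); capacity 10 + 4 = 14.
This cut is saturated, so no flow can exceed 14.

14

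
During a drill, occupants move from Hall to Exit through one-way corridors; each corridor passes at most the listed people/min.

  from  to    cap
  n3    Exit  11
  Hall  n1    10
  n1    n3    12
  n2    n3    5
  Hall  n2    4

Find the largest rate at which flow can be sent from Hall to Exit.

11

Augment Hall→n1→n3→Exit: bottleneck 10, flow now 10.
Augment Hall→n2→n3→Exit: bottleneck 1, flow now 11.
No augmenting path remains; maximum flow = 11.
In the residual graph, reachable from Hall: {Hall, n1, n2, n3}.
Min-cut edges: n3→Exit (11); capacity 11 = 11.
This cut is saturated, so no flow can exceed 11.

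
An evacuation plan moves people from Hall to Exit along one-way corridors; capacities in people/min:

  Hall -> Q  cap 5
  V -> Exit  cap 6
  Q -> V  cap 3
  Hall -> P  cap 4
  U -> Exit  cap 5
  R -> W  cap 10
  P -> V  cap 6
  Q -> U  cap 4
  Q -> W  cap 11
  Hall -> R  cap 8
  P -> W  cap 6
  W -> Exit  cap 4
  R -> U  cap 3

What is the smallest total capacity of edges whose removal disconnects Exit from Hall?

Augment Hall→P→V→Exit: bottleneck 4, flow now 4.
Augment Hall→Q→U→Exit: bottleneck 4, flow now 8.
Augment Hall→Q→V→Exit: bottleneck 1, flow now 9.
Augment Hall→R→U→Exit: bottleneck 1, flow now 10.
Augment Hall→R→W→Exit: bottleneck 4, flow now 14.
Augment Hall→R→U→Q→V→Exit: bottleneck 1, flow now 15. (uses reverse residual edge)
No augmenting path remains; maximum flow = 15.
By max-flow min-cut, the minimum cut capacity equals the max flow.
In the residual graph, reachable from Hall: {Hall, P, Q, R, U, V, W}.
Min-cut edges: U→Exit (5), V→Exit (6), W→Exit (4); capacity 5 + 6 + 4 = 15.

15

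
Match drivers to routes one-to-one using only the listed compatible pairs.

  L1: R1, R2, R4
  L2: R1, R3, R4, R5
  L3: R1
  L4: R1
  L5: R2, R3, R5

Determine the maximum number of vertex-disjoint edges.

Unit-capacity flow: source→left, listed edges, right→sink; max matching = max flow.
Augmenting path L1→R1 (+1); matched 1.
Augmenting path L2→R3 (+1); matched 2.
Augmenting path L5→R2 (+1); matched 3.
Augmenting path L3→R1→L1→R4 (+1); matched 4.
No augmenting path remains; maximum matching = 4.
König certificate: {L1, L2, L5, R1} is a vertex cover of size 4 (every listed pair touches it), so no matching can be larger.

4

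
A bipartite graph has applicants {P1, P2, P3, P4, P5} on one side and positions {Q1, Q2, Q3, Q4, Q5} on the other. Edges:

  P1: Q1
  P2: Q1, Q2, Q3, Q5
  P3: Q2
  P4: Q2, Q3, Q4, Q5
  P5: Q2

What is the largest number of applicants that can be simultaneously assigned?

4

Unit-capacity flow: source→left, listed edges, right→sink; max matching = max flow.
Augmenting path P1→Q1 (+1); matched 1.
Augmenting path P2→Q2 (+1); matched 2.
Augmenting path P4→Q3 (+1); matched 3.
Augmenting path P3→Q2→P2→Q5 (+1); matched 4.
No augmenting path remains; maximum matching = 4.
König certificate: {P1, P2, P4, Q2} is a vertex cover of size 4 (every listed pair touches it), so no matching can be larger.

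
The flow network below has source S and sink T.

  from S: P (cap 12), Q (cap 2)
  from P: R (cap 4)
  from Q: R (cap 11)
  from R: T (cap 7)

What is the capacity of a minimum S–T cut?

6

Augment S→P→R→T: bottleneck 4, flow now 4.
Augment S→Q→R→T: bottleneck 2, flow now 6.
No augmenting path remains; maximum flow = 6.
By max-flow min-cut, the minimum cut capacity equals the max flow.
In the residual graph, reachable from S: {S, P}.
Min-cut edges: S→Q (2), P→R (4); capacity 2 + 4 = 6.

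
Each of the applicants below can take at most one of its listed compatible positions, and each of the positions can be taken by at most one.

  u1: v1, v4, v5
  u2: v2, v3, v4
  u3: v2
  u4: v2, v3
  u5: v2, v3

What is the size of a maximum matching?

Unit-capacity flow: source→left, listed edges, right→sink; max matching = max flow.
Augmenting path u1→v1 (+1); matched 1.
Augmenting path u2→v2 (+1); matched 2.
Augmenting path u4→v3 (+1); matched 3.
Augmenting path u3→v2→u2→v4 (+1); matched 4.
No augmenting path remains; maximum matching = 4.
König certificate: {u1, u2, v2, v3} is a vertex cover of size 4 (every listed pair touches it), so no matching can be larger.

4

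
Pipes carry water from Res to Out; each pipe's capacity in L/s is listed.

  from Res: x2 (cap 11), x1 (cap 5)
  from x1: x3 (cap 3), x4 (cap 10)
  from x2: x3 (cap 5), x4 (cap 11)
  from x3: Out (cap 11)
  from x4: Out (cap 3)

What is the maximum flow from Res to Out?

11

Augment Res→x1→x3→Out: bottleneck 3, flow now 3.
Augment Res→x1→x4→Out: bottleneck 2, flow now 5.
Augment Res→x2→x3→Out: bottleneck 5, flow now 10.
Augment Res→x2→x4→Out: bottleneck 1, flow now 11.
No augmenting path remains; maximum flow = 11.
In the residual graph, reachable from Res: {Res, x1, x2, x4}.
Min-cut edges: x1→x3 (3), x2→x3 (5), x4→Out (3); capacity 3 + 5 + 3 = 11.
This cut is saturated, so no flow can exceed 11.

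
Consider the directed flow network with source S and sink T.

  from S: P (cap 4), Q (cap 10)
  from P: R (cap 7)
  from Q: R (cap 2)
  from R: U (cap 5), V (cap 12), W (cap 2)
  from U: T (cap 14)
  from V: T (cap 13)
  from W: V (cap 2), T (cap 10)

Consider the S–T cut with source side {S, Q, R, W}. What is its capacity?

33

Edges leaving {S, Q, R, W}: S→P (4), R→U (5), R→V (12), W→V (2), W→T (10).
Cut capacity = 4 + 5 + 12 + 2 + 10 = 33.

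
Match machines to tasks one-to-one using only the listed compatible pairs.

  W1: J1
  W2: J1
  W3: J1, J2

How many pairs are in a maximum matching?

2

Unit-capacity flow: source→left, listed edges, right→sink; max matching = max flow.
Augmenting path W1→J1 (+1); matched 1.
Augmenting path W3→J2 (+1); matched 2.
No augmenting path remains; maximum matching = 2.
König certificate: {W3, J1} is a vertex cover of size 2 (every listed pair touches it), so no matching can be larger.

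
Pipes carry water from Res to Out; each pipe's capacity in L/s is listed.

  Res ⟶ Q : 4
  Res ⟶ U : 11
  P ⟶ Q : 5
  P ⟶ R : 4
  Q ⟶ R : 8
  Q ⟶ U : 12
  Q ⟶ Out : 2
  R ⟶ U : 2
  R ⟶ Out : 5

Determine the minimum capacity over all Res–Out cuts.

Augment Res→Q→Out: bottleneck 2, flow now 2.
Augment Res→Q→R→Out: bottleneck 2, flow now 4.
No augmenting path remains; maximum flow = 4.
By max-flow min-cut, the minimum cut capacity equals the max flow.
In the residual graph, reachable from Res: {Res, U}.
Min-cut edges: Res→Q (4); capacity 4 = 4.

4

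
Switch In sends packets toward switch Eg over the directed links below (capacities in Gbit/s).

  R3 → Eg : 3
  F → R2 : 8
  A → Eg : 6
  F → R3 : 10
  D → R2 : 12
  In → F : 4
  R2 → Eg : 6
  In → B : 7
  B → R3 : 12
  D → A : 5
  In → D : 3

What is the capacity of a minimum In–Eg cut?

Augment In→F→R3→Eg: bottleneck 3, flow now 3.
Augment In→F→R2→Eg: bottleneck 1, flow now 4.
Augment In→D→A→Eg: bottleneck 3, flow now 7.
Augment In→B→R3→F→R2→Eg: bottleneck 3, flow now 10. (uses reverse residual edge)
No augmenting path remains; maximum flow = 10.
By max-flow min-cut, the minimum cut capacity equals the max flow.
In the residual graph, reachable from In: {In, B, R3}.
Min-cut edges: In→F (4), In→D (3), R3→Eg (3); capacity 4 + 3 + 3 = 10.

10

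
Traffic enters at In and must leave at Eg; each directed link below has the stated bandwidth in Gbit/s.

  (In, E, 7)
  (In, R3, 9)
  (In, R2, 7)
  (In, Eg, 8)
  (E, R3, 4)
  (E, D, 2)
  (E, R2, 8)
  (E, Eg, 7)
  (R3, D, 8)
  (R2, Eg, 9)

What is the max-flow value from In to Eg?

22

Augment In→Eg: bottleneck 8, flow now 8.
Augment In→E→Eg: bottleneck 7, flow now 15.
Augment In→R2→Eg: bottleneck 7, flow now 22.
No augmenting path remains; maximum flow = 22.
In the residual graph, reachable from In: {In, R3, D}.
Min-cut edges: In→E (7), In→R2 (7), In→Eg (8); capacity 7 + 7 + 8 = 22.
This cut is saturated, so no flow can exceed 22.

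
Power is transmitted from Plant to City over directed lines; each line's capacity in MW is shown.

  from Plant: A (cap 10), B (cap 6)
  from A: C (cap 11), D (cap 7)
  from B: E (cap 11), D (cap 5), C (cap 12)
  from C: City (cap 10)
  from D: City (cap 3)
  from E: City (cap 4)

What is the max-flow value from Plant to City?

Augment Plant→A→C→City: bottleneck 10, flow now 10.
Augment Plant→B→D→City: bottleneck 3, flow now 13.
Augment Plant→B→E→City: bottleneck 3, flow now 16.
No augmenting path remains; maximum flow = 16.
In the residual graph, reachable from Plant: {Plant}.
Min-cut edges: Plant→A (10), Plant→B (6); capacity 10 + 6 = 16.
This cut is saturated, so no flow can exceed 16.

16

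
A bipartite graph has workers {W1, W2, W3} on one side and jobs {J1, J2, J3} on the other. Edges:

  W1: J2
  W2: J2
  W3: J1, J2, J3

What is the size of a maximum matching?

Unit-capacity flow: source→left, listed edges, right→sink; max matching = max flow.
Augmenting path W1→J2 (+1); matched 1.
Augmenting path W3→J1 (+1); matched 2.
No augmenting path remains; maximum matching = 2.
König certificate: {W3, J2} is a vertex cover of size 2 (every listed pair touches it), so no matching can be larger.

2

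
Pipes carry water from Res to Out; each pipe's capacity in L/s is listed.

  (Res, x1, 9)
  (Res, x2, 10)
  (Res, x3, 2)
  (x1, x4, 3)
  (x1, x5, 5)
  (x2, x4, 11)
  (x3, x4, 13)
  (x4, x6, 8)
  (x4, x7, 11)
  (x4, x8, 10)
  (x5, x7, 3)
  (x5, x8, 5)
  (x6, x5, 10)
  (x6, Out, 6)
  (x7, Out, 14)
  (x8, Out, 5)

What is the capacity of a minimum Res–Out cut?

Augment Res→x1→x4→x6→Out: bottleneck 3, flow now 3.
Augment Res→x1→x5→x7→Out: bottleneck 3, flow now 6.
Augment Res→x1→x5→x8→Out: bottleneck 2, flow now 8.
Augment Res→x2→x4→x6→Out: bottleneck 3, flow now 11.
Augment Res→x2→x4→x7→Out: bottleneck 7, flow now 18.
Augment Res→x3→x4→x7→Out: bottleneck 2, flow now 20.
No augmenting path remains; maximum flow = 20.
By max-flow min-cut, the minimum cut capacity equals the max flow.
In the residual graph, reachable from Res: {Res, x1}.
Min-cut edges: Res→x2 (10), Res→x3 (2), x1→x4 (3), x1→x5 (5); capacity 10 + 2 + 3 + 5 = 20.

20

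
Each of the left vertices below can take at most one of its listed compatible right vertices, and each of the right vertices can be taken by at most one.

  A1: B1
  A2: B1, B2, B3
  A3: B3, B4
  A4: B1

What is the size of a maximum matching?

Unit-capacity flow: source→left, listed edges, right→sink; max matching = max flow.
Augmenting path A1→B1 (+1); matched 1.
Augmenting path A2→B2 (+1); matched 2.
Augmenting path A3→B3 (+1); matched 3.
No augmenting path remains; maximum matching = 3.
König certificate: {A2, A3, B1} is a vertex cover of size 3 (every listed pair touches it), so no matching can be larger.

3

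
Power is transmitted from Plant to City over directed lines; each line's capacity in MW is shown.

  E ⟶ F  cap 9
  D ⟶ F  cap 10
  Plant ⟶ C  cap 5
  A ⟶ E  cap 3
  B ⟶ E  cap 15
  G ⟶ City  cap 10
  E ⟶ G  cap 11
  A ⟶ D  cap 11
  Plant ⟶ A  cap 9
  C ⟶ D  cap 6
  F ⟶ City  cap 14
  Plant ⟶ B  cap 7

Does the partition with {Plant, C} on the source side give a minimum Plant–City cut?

No — its capacity is 22, but the minimum cut has capacity 20.

Given cut capacity: 9 + 7 + 6 = 22.
Augment Plant→A→D→F→City: bottleneck 9, flow now 9.
Augment Plant→B→E→F→City: bottleneck 5, flow now 14.
Augment Plant→B→E→G→City: bottleneck 2, flow now 16.
Augment Plant→C→D→A→E→G→City: bottleneck 3, flow now 19. (uses reverse residual edge)
Augment Plant→C→D→F→E→G→City: bottleneck 1, flow now 20. (uses reverse residual edge)
No augmenting path remains; maximum flow = 20.
In the residual graph, reachable from Plant: {Plant, A, C, D}.
Min-cut edges: Plant→B (7), A→E (3), D→F (10); capacity 7 + 3 + 10 = 20.
Cut capacity 22 exceeds the max flow 20, so it is not minimum.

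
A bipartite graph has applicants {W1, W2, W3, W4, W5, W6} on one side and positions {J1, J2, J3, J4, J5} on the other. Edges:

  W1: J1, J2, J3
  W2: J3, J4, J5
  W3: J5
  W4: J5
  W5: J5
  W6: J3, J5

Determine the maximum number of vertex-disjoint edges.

4

Unit-capacity flow: source→left, listed edges, right→sink; max matching = max flow.
Augmenting path W1→J1 (+1); matched 1.
Augmenting path W2→J3 (+1); matched 2.
Augmenting path W3→J5 (+1); matched 3.
Augmenting path W6→J3→W2→J4 (+1); matched 4.
No augmenting path remains; maximum matching = 4.
König certificate: {W1, W2, W6, J5} is a vertex cover of size 4 (every listed pair touches it), so no matching can be larger.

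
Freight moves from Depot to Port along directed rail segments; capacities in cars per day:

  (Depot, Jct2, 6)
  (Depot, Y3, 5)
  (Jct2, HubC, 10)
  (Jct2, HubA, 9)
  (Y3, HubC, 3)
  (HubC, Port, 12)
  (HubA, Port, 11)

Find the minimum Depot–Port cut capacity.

Augment Depot→Jct2→HubC→Port: bottleneck 6, flow now 6.
Augment Depot→Y3→HubC→Port: bottleneck 3, flow now 9.
No augmenting path remains; maximum flow = 9.
By max-flow min-cut, the minimum cut capacity equals the max flow.
In the residual graph, reachable from Depot: {Depot, Y3}.
Min-cut edges: Depot→Jct2 (6), Y3→HubC (3); capacity 6 + 3 = 9.

9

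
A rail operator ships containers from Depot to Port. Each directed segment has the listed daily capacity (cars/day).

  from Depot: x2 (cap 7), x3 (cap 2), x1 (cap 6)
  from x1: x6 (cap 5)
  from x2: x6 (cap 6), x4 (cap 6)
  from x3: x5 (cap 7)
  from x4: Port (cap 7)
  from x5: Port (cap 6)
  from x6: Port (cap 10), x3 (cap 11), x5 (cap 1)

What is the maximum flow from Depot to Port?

Augment Depot→x1→x6→Port: bottleneck 5, flow now 5.
Augment Depot→x2→x4→Port: bottleneck 6, flow now 11.
Augment Depot→x2→x6→Port: bottleneck 1, flow now 12.
Augment Depot→x3→x5→Port: bottleneck 2, flow now 14.
No augmenting path remains; maximum flow = 14.
In the residual graph, reachable from Depot: {Depot, x1}.
Min-cut edges: Depot→x2 (7), Depot→x3 (2), x1→x6 (5); capacity 7 + 2 + 5 = 14.
This cut is saturated, so no flow can exceed 14.

14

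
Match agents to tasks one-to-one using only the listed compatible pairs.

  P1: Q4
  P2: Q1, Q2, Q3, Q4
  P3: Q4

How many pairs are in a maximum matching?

Unit-capacity flow: source→left, listed edges, right→sink; max matching = max flow.
Augmenting path P1→Q4 (+1); matched 1.
Augmenting path P2→Q1 (+1); matched 2.
No augmenting path remains; maximum matching = 2.
König certificate: {P2, Q4} is a vertex cover of size 2 (every listed pair touches it), so no matching can be larger.

2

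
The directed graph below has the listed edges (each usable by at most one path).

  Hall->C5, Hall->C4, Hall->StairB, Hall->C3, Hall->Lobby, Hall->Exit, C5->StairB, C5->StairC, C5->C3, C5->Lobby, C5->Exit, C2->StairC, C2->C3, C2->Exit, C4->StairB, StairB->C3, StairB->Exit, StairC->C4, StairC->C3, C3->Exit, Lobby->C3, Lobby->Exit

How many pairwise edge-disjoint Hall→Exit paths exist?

5

Assign every edge capacity 1; by Menger, the answer equals the max flow.
Path Hall→Exit (+1); total 1.
Path Hall→C5→Exit (+1); total 2.
Path Hall→StairB→Exit (+1); total 3.
Path Hall→C3→Exit (+1); total 4.
Path Hall→Lobby→Exit (+1); total 5.
No residual Hall→Exit path; max flow = 5.
Certifying cut of size 5: {C3→Exit, Hall→C5, Hall→Exit, Hall→Lobby, StairB→Exit}.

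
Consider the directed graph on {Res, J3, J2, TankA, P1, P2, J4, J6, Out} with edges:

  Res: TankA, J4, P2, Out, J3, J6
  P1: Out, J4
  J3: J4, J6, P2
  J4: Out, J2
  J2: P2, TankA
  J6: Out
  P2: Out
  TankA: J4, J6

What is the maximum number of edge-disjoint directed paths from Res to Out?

Assign every edge capacity 1; by Menger, the answer equals the max flow.
Path Res→Out (+1); total 1.
Path Res→P2→Out (+1); total 2.
Path Res→J4→Out (+1); total 3.
Path Res→J6→Out (+1); total 4.
No residual Res→Out path; max flow = 4.
Certifying cut of size 4: {J4→Out, J6→Out, P2→Out, Res→Out}.

4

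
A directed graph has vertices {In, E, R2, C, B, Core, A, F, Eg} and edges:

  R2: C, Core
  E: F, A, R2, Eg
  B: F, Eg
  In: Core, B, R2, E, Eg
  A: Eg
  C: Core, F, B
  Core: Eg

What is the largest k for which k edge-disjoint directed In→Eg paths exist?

Assign every edge capacity 1; by Menger, the answer equals the max flow.
Path In→Eg (+1); total 1.
Path In→E→Eg (+1); total 2.
Path In→B→Eg (+1); total 3.
Path In→Core→Eg (+1); total 4.
No residual In→Eg path; max flow = 4.
Certifying cut of size 4: {B→Eg, Core→Eg, In→E, In→Eg}.

4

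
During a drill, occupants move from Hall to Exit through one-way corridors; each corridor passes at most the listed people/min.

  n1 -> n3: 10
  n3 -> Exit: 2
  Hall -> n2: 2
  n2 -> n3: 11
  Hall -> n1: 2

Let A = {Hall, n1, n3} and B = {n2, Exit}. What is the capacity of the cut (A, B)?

Edges leaving {Hall, n1, n3}: Hall→n2 (2), n3→Exit (2).
Cut capacity = 2 + 2 = 4.

4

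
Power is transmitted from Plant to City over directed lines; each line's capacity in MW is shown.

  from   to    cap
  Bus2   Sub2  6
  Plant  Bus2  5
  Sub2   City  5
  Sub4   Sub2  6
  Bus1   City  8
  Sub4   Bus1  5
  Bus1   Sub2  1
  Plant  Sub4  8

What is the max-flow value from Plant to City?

Augment Plant→Sub4→Bus1→City: bottleneck 5, flow now 5.
Augment Plant→Sub4→Sub2→City: bottleneck 3, flow now 8.
Augment Plant→Bus2→Sub2→City: bottleneck 2, flow now 10.
No augmenting path remains; maximum flow = 10.
In the residual graph, reachable from Plant: {Plant, Sub4, Bus2, Sub2}.
Min-cut edges: Sub4→Bus1 (5), Sub2→City (5); capacity 5 + 5 = 10.
This cut is saturated, so no flow can exceed 10.

10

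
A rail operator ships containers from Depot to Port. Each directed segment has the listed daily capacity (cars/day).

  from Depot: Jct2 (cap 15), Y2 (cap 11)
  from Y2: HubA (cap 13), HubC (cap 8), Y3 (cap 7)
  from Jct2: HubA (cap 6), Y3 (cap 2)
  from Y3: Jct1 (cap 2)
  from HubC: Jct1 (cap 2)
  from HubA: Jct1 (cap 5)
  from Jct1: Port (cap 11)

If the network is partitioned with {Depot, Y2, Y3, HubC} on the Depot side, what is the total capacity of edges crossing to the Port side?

Edges leaving {Depot, Y2, Y3, HubC}: Depot→Jct2 (15), Y2→HubA (13), Y3→Jct1 (2), HubC→Jct1 (2).
Cut capacity = 15 + 13 + 2 + 2 = 32.

32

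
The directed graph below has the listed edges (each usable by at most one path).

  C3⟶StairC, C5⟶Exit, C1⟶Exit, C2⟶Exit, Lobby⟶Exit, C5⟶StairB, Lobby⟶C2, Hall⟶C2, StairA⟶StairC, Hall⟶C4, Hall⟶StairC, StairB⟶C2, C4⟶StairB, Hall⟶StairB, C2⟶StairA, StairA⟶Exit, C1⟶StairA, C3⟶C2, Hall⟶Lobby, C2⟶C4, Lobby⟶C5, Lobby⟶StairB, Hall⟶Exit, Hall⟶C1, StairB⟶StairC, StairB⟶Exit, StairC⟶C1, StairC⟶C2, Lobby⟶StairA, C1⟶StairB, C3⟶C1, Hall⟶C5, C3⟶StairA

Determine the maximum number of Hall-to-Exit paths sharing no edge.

7

Assign every edge capacity 1; by Menger, the answer equals the max flow.
Path Hall→Exit (+1); total 1.
Path Hall→Lobby→Exit (+1); total 2.
Path Hall→C5→Exit (+1); total 3.
Path Hall→C1→Exit (+1); total 4.
Path Hall→StairB→Exit (+1); total 5.
Path Hall→C2→Exit (+1); total 6.
Path Hall→StairC→C1→StairA→Exit (+1); total 7.
No residual Hall→Exit path; max flow = 7.
Certifying cut of size 7: {C1→Exit, C2→Exit, Hall→C5, Hall→Exit, Hall→Lobby, StairA→Exit, StairB→Exit}.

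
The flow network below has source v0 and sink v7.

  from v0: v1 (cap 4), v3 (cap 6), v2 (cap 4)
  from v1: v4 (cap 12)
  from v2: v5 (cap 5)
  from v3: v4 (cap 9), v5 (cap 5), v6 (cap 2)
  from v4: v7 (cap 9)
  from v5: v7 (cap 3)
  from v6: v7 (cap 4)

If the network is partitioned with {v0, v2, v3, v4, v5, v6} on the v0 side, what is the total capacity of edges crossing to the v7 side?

Edges leaving {v0, v2, v3, v4, v5, v6}: v0→v1 (4), v4→v7 (9), v5→v7 (3), v6→v7 (4).
Cut capacity = 4 + 9 + 3 + 4 = 20.

20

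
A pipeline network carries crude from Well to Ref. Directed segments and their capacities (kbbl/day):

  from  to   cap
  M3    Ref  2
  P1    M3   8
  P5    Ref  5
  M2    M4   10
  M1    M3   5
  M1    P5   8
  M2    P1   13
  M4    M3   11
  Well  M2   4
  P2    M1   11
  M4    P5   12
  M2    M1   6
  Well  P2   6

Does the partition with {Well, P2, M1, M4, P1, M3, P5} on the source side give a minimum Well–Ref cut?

Given cut capacity: 4 + 2 + 5 = 11.
Augment Well→P2→M1→M3→Ref: bottleneck 2, flow now 2.
Augment Well→P2→M1→P5→Ref: bottleneck 4, flow now 6.
Augment Well→M2→M1→P5→Ref: bottleneck 1, flow now 7.
No augmenting path remains; maximum flow = 7.
In the residual graph, reachable from Well: {Well, P2, M2, M1, M4, P1, M3, P5}.
Min-cut edges: M3→Ref (2), P5→Ref (5); capacity 2 + 5 = 7.
Cut capacity 11 exceeds the max flow 7, so it is not minimum.

No — its capacity is 11, but the minimum cut has capacity 7.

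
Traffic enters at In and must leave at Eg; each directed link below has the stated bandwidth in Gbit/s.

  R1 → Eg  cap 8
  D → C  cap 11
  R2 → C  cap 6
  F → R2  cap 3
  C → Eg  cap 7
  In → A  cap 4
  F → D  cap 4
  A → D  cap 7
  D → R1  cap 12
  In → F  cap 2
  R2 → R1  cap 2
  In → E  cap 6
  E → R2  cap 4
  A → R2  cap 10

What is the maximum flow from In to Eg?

Augment In→E→R2→C→Eg: bottleneck 4, flow now 4.
Augment In→A→R2→C→Eg: bottleneck 2, flow now 6.
Augment In→A→R2→R1→Eg: bottleneck 2, flow now 8.
Augment In→F→D→C→Eg: bottleneck 1, flow now 9.
Augment In→F→D→R1→Eg: bottleneck 1, flow now 10.
No augmenting path remains; maximum flow = 10.
In the residual graph, reachable from In: {In, E}.
Min-cut edges: In→A (4), In→F (2), E→R2 (4); capacity 4 + 2 + 4 = 10.
This cut is saturated, so no flow can exceed 10.

10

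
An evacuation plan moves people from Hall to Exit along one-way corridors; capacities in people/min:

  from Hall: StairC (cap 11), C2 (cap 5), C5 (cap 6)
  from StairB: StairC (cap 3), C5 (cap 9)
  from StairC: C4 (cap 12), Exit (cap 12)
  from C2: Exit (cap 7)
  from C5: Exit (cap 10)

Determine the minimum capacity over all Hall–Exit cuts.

Augment Hall→StairC→Exit: bottleneck 11, flow now 11.
Augment Hall→C2→Exit: bottleneck 5, flow now 16.
Augment Hall→C5→Exit: bottleneck 6, flow now 22.
No augmenting path remains; maximum flow = 22.
By max-flow min-cut, the minimum cut capacity equals the max flow.
In the residual graph, reachable from Hall: {Hall}.
Min-cut edges: Hall→StairC (11), Hall→C2 (5), Hall→C5 (6); capacity 11 + 5 + 6 = 22.

22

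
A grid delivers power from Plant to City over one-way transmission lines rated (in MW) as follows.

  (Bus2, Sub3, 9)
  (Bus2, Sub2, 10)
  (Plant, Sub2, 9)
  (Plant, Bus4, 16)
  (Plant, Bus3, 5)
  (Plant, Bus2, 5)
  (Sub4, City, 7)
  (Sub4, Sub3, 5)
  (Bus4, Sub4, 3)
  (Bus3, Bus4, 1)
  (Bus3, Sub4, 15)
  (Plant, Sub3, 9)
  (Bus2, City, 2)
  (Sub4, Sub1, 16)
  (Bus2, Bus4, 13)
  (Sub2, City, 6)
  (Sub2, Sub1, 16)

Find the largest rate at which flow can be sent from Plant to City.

Augment Plant→Bus2→City: bottleneck 2, flow now 2.
Augment Plant→Sub2→City: bottleneck 6, flow now 8.
Augment Plant→Bus4→Sub4→City: bottleneck 3, flow now 11.
Augment Plant→Bus3→Sub4→City: bottleneck 4, flow now 15.
No augmenting path remains; maximum flow = 15.
In the residual graph, reachable from Plant: {Plant, Bus2, Bus4, Bus3, Sub4, Sub2, Sub1, Sub3}.
Min-cut edges: Bus2→City (2), Sub4→City (7), Sub2→City (6); capacity 2 + 7 + 6 = 15.
This cut is saturated, so no flow can exceed 15.

15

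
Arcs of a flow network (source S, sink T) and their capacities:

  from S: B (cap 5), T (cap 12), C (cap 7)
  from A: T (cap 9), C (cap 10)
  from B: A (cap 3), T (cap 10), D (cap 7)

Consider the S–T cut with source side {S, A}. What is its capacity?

43

Edges leaving {S, A}: S→B (5), S→C (7), S→T (12), A→C (10), A→T (9).
Cut capacity = 5 + 7 + 12 + 10 + 9 = 43.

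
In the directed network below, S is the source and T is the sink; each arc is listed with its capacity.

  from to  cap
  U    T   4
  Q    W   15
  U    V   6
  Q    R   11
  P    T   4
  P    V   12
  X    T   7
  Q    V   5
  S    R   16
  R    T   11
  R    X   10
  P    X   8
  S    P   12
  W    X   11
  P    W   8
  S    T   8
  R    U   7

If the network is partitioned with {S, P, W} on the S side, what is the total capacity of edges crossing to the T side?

Edges leaving {S, P, W}: S→R (16), S→T (8), P→V (12), P→X (8), P→T (4), W→X (11).
Cut capacity = 16 + 8 + 12 + 8 + 4 + 11 = 59.

59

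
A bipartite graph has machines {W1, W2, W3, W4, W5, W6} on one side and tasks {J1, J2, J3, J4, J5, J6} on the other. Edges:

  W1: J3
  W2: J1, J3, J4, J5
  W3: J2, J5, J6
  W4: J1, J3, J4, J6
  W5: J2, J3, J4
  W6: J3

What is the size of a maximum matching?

5

Unit-capacity flow: source→left, listed edges, right→sink; max matching = max flow.
Augmenting path W1→J3 (+1); matched 1.
Augmenting path W2→J1 (+1); matched 2.
Augmenting path W3→J2 (+1); matched 3.
Augmenting path W4→J4 (+1); matched 4.
Augmenting path W5→J2→W3→J5 (+1); matched 5.
No augmenting path remains; maximum matching = 5.
König certificate: {W2, W3, W4, W5, J3} is a vertex cover of size 5 (every listed pair touches it), so no matching can be larger.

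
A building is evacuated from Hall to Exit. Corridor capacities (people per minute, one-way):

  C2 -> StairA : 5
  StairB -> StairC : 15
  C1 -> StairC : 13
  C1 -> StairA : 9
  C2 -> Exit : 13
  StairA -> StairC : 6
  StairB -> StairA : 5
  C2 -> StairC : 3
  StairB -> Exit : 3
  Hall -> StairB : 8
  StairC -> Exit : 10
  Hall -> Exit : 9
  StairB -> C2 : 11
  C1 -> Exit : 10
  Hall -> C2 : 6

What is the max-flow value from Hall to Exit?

23

Augment Hall→Exit: bottleneck 9, flow now 9.
Augment Hall→StairB→Exit: bottleneck 3, flow now 12.
Augment Hall→C2→Exit: bottleneck 6, flow now 18.
Augment Hall→StairB→C2→Exit: bottleneck 5, flow now 23.
No augmenting path remains; maximum flow = 23.
In the residual graph, reachable from Hall: {Hall}.
Min-cut edges: Hall→StairB (8), Hall→C2 (6), Hall→Exit (9); capacity 8 + 6 + 9 = 23.
This cut is saturated, so no flow can exceed 23.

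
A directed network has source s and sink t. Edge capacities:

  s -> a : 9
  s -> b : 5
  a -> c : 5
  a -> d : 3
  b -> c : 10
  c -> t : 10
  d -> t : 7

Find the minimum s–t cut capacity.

Augment s→a→c→t: bottleneck 5, flow now 5.
Augment s→a→d→t: bottleneck 3, flow now 8.
Augment s→b→c→t: bottleneck 5, flow now 13.
No augmenting path remains; maximum flow = 13.
By max-flow min-cut, the minimum cut capacity equals the max flow.
In the residual graph, reachable from s: {s, a}.
Min-cut edges: s→b (5), a→c (5), a→d (3); capacity 5 + 5 + 3 = 13.

13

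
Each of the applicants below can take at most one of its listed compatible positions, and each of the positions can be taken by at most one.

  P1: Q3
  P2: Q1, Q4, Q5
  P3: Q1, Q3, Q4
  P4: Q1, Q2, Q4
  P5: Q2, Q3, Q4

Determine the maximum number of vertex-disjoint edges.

Unit-capacity flow: source→left, listed edges, right→sink; max matching = max flow.
Augmenting path P1→Q3 (+1); matched 1.
Augmenting path P2→Q1 (+1); matched 2.
Augmenting path P3→Q4 (+1); matched 3.
Augmenting path P4→Q2 (+1); matched 4.
Augmenting path P5→Q2→P4→Q1→P2→Q5 (+1); matched 5.
No augmenting path remains; maximum matching = 5.
König certificate: {P1, P2, P3, P4, P5} is a vertex cover of size 5 (every listed pair touches it), so no matching can be larger.

5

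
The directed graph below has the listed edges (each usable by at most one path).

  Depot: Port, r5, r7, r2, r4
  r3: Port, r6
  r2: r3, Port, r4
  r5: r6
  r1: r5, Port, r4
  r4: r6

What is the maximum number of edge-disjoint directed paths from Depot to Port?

Assign every edge capacity 1; by Menger, the answer equals the max flow.
Path Depot→Port (+1); total 1.
Path Depot→r2→Port (+1); total 2.
No residual Depot→Port path; max flow = 2.
Certifying cut of size 2: {Depot→Port, Depot→r2}.

2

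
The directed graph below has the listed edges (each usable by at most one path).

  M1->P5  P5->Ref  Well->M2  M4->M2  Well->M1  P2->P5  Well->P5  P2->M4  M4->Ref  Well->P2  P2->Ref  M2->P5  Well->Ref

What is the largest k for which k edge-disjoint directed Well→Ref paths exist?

3

Assign every edge capacity 1; by Menger, the answer equals the max flow.
Path Well→Ref (+1); total 1.
Path Well→P2→Ref (+1); total 2.
Path Well→P5→Ref (+1); total 3.
No residual Well→Ref path; max flow = 3.
Certifying cut of size 3: {P5→Ref, Well→P2, Well→Ref}.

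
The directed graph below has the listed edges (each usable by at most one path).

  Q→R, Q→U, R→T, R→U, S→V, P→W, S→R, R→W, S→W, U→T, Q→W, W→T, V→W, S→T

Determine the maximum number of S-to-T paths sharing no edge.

Assign every edge capacity 1; by Menger, the answer equals the max flow.
Path S→T (+1); total 1.
Path S→R→T (+1); total 2.
Path S→W→T (+1); total 3.
No residual S→T path; max flow = 3.
Certifying cut of size 3: {S→R, S→T, W→T}.

3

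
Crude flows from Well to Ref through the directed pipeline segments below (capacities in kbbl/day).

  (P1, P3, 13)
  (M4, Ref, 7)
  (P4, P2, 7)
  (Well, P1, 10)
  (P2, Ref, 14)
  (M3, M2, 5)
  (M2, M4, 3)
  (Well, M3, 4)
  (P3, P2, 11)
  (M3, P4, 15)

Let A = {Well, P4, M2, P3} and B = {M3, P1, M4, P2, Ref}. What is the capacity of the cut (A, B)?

Edges leaving {Well, P4, M2, P3}: Well→M3 (4), Well→P1 (10), P4→P2 (7), M2→M4 (3), P3→P2 (11).
Cut capacity = 4 + 10 + 7 + 3 + 11 = 35.

35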